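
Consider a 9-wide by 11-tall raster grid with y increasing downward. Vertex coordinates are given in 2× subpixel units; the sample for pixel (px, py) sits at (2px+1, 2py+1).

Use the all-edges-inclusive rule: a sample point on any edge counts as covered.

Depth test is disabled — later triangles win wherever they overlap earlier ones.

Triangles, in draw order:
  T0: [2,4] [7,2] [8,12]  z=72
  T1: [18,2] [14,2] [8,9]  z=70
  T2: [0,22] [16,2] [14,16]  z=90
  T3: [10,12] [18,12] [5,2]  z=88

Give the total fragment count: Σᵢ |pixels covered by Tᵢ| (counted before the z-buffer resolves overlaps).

T0:
  2·area = 52
  edge (2, 4)→(7, 2): d=(5,-2) inclusive
  edge (7, 2)→(8, 12): d=(1,10) inclusive
  edge (8, 12)→(2, 4): d=(-6,-8) inclusive
    (2,1)@(5, 3): e=[1,21,30] → X
    (3,1)@(7, 3): e=[5,1,46] → X
    (4,1)@(9, 3): e=[9,-19,62] → .
    (1,2)@(3, 5): e=[7,43,2] → X
    (4,2)@(9, 5): e=[19,-17,50] → .
    (1,3)@(3, 7): e=[17,45,-10] → .
    (2,3)@(5, 7): e=[21,25,6] → X
    (4,3)@(9, 7): e=[29,-15,38] → .
    (2,4)@(5, 9): e=[31,27,-6] → .
    (3,4)@(7, 9): e=[35,7,10] → X
    (4,4)@(9, 9): e=[39,-13,26] → .
    (3,5)@(7, 11): e=[45,9,-2] → .
  covered (8 px):
    . . . . . . . . .
    . . X X . . . . .
    . X X X . . . . .
    . . X X . . . . .
    . . . X . . . . .
    . . . . . . . . .
    . . . . . . . . .
    . . . . . . . . .
    . . . . . . . . .
    . . . . . . . . .
    . . . . . . . . .
T1:
  2·area = 28  (B↔C swapped to make it positive)
  edge (18, 2)→(8, 9): d=(-10,7) inclusive
  edge (8, 9)→(14, 2): d=(6,-7) inclusive
  edge (14, 2)→(18, 2): d=(4,0) inclusive
    (7,1)@(15, 3): e=[11,13,4] → X
    (8,1)@(17, 3): e=[-3,27,4] → .
    (6,2)@(13, 5): e=[5,11,12] → X
    (7,2)@(15, 5): e=[-9,25,12] → .
    (6,3)@(13, 7): e=[-15,23,20] → .
  covered (2 px):
    . . . . . . . . .
    . . . . . . . X .
    . . . . . . X . .
    . . . . . . . . .
    . . . . . . . . .
    . . . . . . . . .
    . . . . . . . . .
    . . . . . . . . .
    . . . . . . . . .
    . . . . . . . . .
    . . . . . . . . .
T2:
  2·area = 184
  edge (0, 22)→(16, 2): d=(16,-20) inclusive
  edge (16, 2)→(14, 16): d=(-2,14) inclusive
  edge (14, 16)→(0, 22): d=(-14,6) inclusive
    (7,2)@(15, 5): e=[28,8,148] → X
    (8,2)@(17, 5): e=[68,-20,136] → .
    (6,3)@(13, 7): e=[20,32,132] → X
    (8,3)@(17, 7): e=[100,-24,108] → .
    (5,4)@(11, 9): e=[12,56,116] → X
    (7,4)@(15, 9): e=[92,0,92] → X  [on edge]
    (8,4)@(17, 9): e=[132,-28,80] → .
    (4,5)@(9, 11): e=[4,80,100] → X
    (7,5)@(15, 11): e=[124,-4,64] → .
    (4,6)@(9, 13): e=[36,76,72] → X
    (7,6)@(15, 13): e=[156,-8,36] → .
    (3,7)@(7, 15): e=[28,100,56] → X
    (3,9)@(7, 19): e=[92,92,0] → X  [on edge]
  covered (24 px):
    . . . . . . . . .
    . . . . . . . . .
    . . . . . . . X .
    . . . . . . X X .
    . . . . . X X X .
    . . . . X X X . .
    . . . . X X X . .
    . . . X X X X . .
    . . X X X X . . .
    . X X X . . . . .
    X . . . . . . . .
T3:
  2·area = 80  (B↔C swapped to make it positive)
  edge (10, 12)→(5, 2): d=(-5,-10) inclusive
  edge (5, 2)→(18, 12): d=(13,10) inclusive
  edge (18, 12)→(10, 12): d=(-8,0) inclusive
    (3,2)@(7, 5): e=[5,19,56] → X
    (4,2)@(9, 5): e=[25,-1,56] → .
    (3,3)@(7, 7): e=[-5,45,40] → .
    (4,3)@(9, 7): e=[15,25,40] → X
    (5,3)@(11, 7): e=[35,5,40] → X
    (6,3)@(13, 7): e=[55,-15,40] → .
    (4,4)@(9, 9): e=[5,51,24] → X
    (6,4)@(13, 9): e=[45,11,24] → X
    (7,4)@(15, 9): e=[65,-9,24] → .
    (4,5)@(9, 11): e=[-5,77,8] → .
    (5,5)@(11, 11): e=[15,57,8] → X
    (7,5)@(15, 11): e=[55,17,8] → X
  covered (9 px):
    . . . . . . . . .
    . . . . . . . . .
    . . . X . . . . .
    . . . . X X . . .
    . . . . X X X . .
    . . . . . X X X .
    . . . . . . . . .
    . . . . . . . . .
    . . . . . . . . .
    . . . . . . . . .
    . . . . . . . . .

Result: 43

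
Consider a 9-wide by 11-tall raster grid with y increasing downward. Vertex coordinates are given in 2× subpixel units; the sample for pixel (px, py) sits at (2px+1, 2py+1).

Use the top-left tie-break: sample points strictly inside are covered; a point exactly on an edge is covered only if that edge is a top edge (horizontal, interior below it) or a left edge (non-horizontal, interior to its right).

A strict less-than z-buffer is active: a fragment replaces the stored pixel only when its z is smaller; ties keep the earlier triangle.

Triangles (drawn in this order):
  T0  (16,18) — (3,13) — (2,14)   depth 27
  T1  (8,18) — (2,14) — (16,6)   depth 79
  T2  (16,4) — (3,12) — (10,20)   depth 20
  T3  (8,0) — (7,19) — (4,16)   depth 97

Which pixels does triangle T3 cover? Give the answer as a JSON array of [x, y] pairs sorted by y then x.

T0:
  2·area = 18  (B↔C swapped to make it positive)
  edge (16, 18)→(2, 14): d=(-14,-4) top-left  bias=+0
  edge (2, 14)→(3, 13): d=(1,-1) top-left  bias=+0
  edge (3, 13)→(16, 18): d=(13,5) right/bottom  bias=-1
    (7,0)@(15, 1): e=[234,0,-216] → .  [on edge]
    (6,1)@(13, 3): e=[198,0,-180] → .  [on edge]
    (5,2)@(11, 5): e=[162,0,-144] → .  [on edge]
    (4,3)@(9, 7): e=[126,0,-108] → .  [on edge]
    (3,4)@(7, 9): e=[90,0,-72] → .  [on edge]
    (2,5)@(5, 11): e=[54,0,-36] → .  [on edge]
    (1,6)@(3, 13): e=[18,0,0] → .  [on edge]
    (0,7)@(1, 15): e=[-18,0,36] → .  [on edge]
    (3,7)@(7, 15): e=[6,6,6] → X
    (4,7)@(9, 15): e=[14,8,-4] → .
    (3,8)@(7, 17): e=[-22,8,32] → .
    (6,8)@(13, 17): e=[2,14,2] → X
  covered (2 px):
    . . . . . . . . .
    . . . . . . . . .
    . . . . . . . . .
    . . . . . . . . .
    . . . . . . . . .
    . . . . . . . . .
    . . . . . . . . .
    . . . X . . . . .
    . . . . . . X . .
    . . . . . . . . .
    . . . . . . . . .
T1:
  2·area = 104
  edge (8, 18)→(2, 14): d=(-6,-4) top-left  bias=+0
  edge (2, 14)→(16, 6): d=(14,-8) top-left  bias=+0
  edge (16, 6)→(8, 18): d=(-8,12) right/bottom  bias=-1
    (7,3)@(15, 7): e=[94,6,4] → X
    (8,3)@(17, 7): e=[102,22,-20] → .
    (5,4)@(11, 9): e=[66,2,36] → X
    (6,4)@(13, 9): e=[74,18,12] → X
    (7,4)@(15, 9): e=[82,34,-12] → .
    (4,5)@(9, 11): e=[46,14,44] → X
    (6,5)@(13, 11): e=[62,46,-4] → .
    (2,6)@(5, 13): e=[18,10,76] → X
    (3,6)@(7, 13): e=[26,26,52] → X
    (6,6)@(13, 13): e=[50,74,-20] → .
    (2,7)@(5, 15): e=[6,38,60] → X
    (5,7)@(11, 15): e=[30,86,-12] → .
  covered (13 px):
    . . . . . . . . .
    . . . . . . . . .
    . . . . . . . . .
    . . . . . . . X .
    . . . . . X X . .
    . . . . X X . . .
    . . X X X X . . .
    . . X X X . . . .
    . . . X . . . . .
    . . . . . . . . .
    . . . . . . . . .
T2:
  2·area = 160  (B↔C swapped to make it positive)
  edge (16, 4)→(10, 20): d=(-6,16) right/bottom  bias=-1
  edge (10, 20)→(3, 12): d=(-7,-8) top-left  bias=+0
  edge (3, 12)→(16, 4): d=(13,-8) top-left  bias=+0
    (7,2)@(15, 5): e=[10,145,5] → X
    (8,2)@(17, 5): e=[-22,161,21] → .
    (6,3)@(13, 7): e=[30,115,15] → X
    (7,3)@(15, 7): e=[-2,131,31] → .
    (4,4)@(9, 9): e=[82,69,9] → X
    (5,4)@(11, 9): e=[50,85,25] → X
    (7,4)@(15, 9): e=[-14,117,57] → .
    (2,5)@(5, 11): e=[134,23,3] → X
    (3,5)@(7, 11): e=[102,39,19] → X
    (7,5)@(15, 11): e=[-26,103,83] → .
    (2,6)@(5, 13): e=[122,9,29] → X
    (6,6)@(13, 13): e=[-6,73,93] → .
  covered (19 px):
    . . . . . . . . .
    . . . . . . . . .
    . . . . . . . X .
    . . . . . . X . .
    . . . . X X X . .
    . . X X X X X . .
    . . X X X X . . .
    . . . X X X . . .
    . . . . X X . . .
    . . . . . . . . .
    . . . . . . . . .
T3:
  2·area = 60
  edge (8, 0)→(7, 19): d=(-1,19) right/bottom  bias=-1
  edge (7, 19)→(4, 16): d=(-3,-3) top-left  bias=+0
  edge (4, 16)→(8, 0): d=(4,-16) top-left  bias=+0
    (3,2)@(7, 5): e=[14,42,4] → X
    (4,2)@(9, 5): e=[-24,48,36] → .
    (3,3)@(7, 7): e=[12,36,12] → X
    (4,3)@(9, 7): e=[-26,42,44] → .
    (3,4)@(7, 9): e=[10,30,20] → X
    (4,4)@(9, 9): e=[-28,36,52] → .
    (3,5)@(7, 11): e=[8,24,28] → X
    (4,5)@(9, 11): e=[-30,30,60] → .
    (0,6)@(1, 13): e=[120,0,-60] → .  [on edge]
    (2,6)@(5, 13): e=[44,12,4] → X
    (4,6)@(9, 13): e=[-32,24,68] → .
    (1,7)@(3, 15): e=[80,0,-20] → .  [on edge]
    (2,8)@(5, 17): e=[40,0,20] → X  [on edge]
    (3,9)@(7, 19): e=[0,0,60] → .  [on edge]
    (4,10)@(9, 21): e=[-40,0,100] → .  [on edge]
  covered (10 px):
    . . . . . . . . .
    . . . . . . . . .
    . . . X . . . . .
    . . . X . . . . .
    . . . X . . . . .
    . . . X . . . . .
    . . X X . . . . .
    . . X X . . . . .
    . . X X . . . . .
    . . . . . . . . .
    . . . . . . . . .

Answer: [[3,2],[3,3],[3,4],[3,5],[2,6],[3,6],[2,7],[3,7],[2,8],[3,8]]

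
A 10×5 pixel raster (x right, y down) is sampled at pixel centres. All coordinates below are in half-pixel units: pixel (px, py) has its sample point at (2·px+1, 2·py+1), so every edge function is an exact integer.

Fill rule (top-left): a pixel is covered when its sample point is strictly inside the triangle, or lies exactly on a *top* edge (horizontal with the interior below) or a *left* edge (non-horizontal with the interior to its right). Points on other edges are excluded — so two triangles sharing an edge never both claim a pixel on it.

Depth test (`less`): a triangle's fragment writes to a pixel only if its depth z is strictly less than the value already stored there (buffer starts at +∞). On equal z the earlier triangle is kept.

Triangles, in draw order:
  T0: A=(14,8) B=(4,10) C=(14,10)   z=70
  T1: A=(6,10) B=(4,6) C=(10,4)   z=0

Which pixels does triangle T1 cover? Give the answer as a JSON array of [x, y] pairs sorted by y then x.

T0:
  2·area = 20  (B↔C swapped to make it positive)
  edge (14, 8)→(14, 10): d=(0,2) right/bottom  bias=-1
  edge (14, 10)→(4, 10): d=(-10,0) right/bottom  bias=-1
  edge (4, 10)→(14, 8): d=(10,-2) top-left  bias=+0
    (9,3)@(19, 7): e=[-10,30,0] → ·  [on edge]
    (4,4)@(9, 9): e=[10,10,0] → █  [on edge]
    (5,4)@(11, 9): e=[6,10,4] → █
    (6,4)@(13, 9): e=[2,10,8] → █
    (7,4)@(15, 9): e=[-2,10,12] → ·
  covered (3 px):
    · · · · · · · · · ·
    · · · · · · · · · ·
    · · · · · · · · · ·
    · · · · · · · · · ·
    · · · · █ █ █ · · ·
T1:
  2·area = 28
  edge (6, 10)→(4, 6): d=(-2,-4) top-left  bias=+0
  edge (4, 6)→(10, 4): d=(6,-2) top-left  bias=+0
  edge (10, 4)→(6, 10): d=(-4,6) right/bottom  bias=-1
    (9,0)@(19, 1): e=[70,0,-42] → ·  [on edge]
    (6,1)@(13, 3): e=[42,0,-14] → ·  [on edge]
    (3,2)@(7, 5): e=[14,0,14] → █  [on edge]
    (4,2)@(9, 5): e=[22,4,2] → █
    (5,2)@(11, 5): e=[30,8,-10] → ·
    (0,3)@(1, 7): e=[-14,0,42] → ·  [on edge]
    (2,3)@(5, 7): e=[2,8,18] → █
    (4,3)@(9, 7): e=[18,16,-6] → ·
    (2,4)@(5, 9): e=[-2,20,10] → ·
    (3,4)@(7, 9): e=[6,24,-2] → ·
  covered (4 px):
    · · · · · · · · · ·
    · · · · · · · · · ·
    · · · █ █ · · · · ·
    · · █ █ · · · · · ·
    · · · · · · · · · ·

Result: [[3,2],[4,2],[2,3],[3,3]]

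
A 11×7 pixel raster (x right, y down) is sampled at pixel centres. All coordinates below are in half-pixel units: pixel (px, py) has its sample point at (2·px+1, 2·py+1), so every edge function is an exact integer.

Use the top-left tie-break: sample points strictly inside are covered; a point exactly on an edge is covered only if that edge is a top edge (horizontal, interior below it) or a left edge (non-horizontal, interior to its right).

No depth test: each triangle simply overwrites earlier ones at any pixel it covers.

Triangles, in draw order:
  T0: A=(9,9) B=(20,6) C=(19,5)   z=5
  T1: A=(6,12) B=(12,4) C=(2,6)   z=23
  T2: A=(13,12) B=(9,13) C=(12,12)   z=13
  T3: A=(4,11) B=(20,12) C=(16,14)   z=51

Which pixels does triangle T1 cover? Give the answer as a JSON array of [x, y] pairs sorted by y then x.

T0:
  2·area = 14  (B↔C swapped to make it positive)
  edge (9, 9)→(19, 5): d=(10,-4) top-left  bias=+0
  edge (19, 5)→(20, 6): d=(1,1) right/bottom  bias=-1
  edge (20, 6)→(9, 9): d=(-11,3) right/bottom  bias=-1
    (7,0)@(15, 1): e=[-56,0,70] → ·  [on edge]
    (8,1)@(17, 3): e=[-28,0,42] → ·  [on edge]
    (9,2)@(19, 5): e=[0,0,14] → ·  [on edge]
    (7,3)@(15, 7): e=[4,6,4] → #
    (8,3)@(17, 7): e=[12,4,-2] → ·
    (10,3)@(21, 7): e=[28,0,-14] → ·  [on edge]
    (4,4)@(9, 9): e=[0,14,0] → ·  [on edge]
    (7,4)@(15, 9): e=[24,8,-18] → ·
  covered (1 px):
    · · · · · · · · · · ·
    · · · · · · · · · · ·
    · · · · · · · · · · ·
    · · · · · · · # · · ·
    · · · · · · · · · · ·
    · · · · · · · · · · ·
    · · · · · · · · · · ·
T1:
  2·area = 68  (B↔C swapped to make it positive)
  edge (6, 12)→(2, 6): d=(-4,-6) top-left  bias=+0
  edge (2, 6)→(12, 4): d=(10,-2) top-left  bias=+0
  edge (12, 4)→(6, 12): d=(-6,8) right/bottom  bias=-1
    (8,1)@(17, 3): e=[102,0,-34] → ·  [on edge]
    (3,2)@(7, 5): e=[34,0,34] → #  [on edge]
    (4,2)@(9, 5): e=[46,4,18] → #
    (5,2)@(11, 5): e=[58,8,2] → #
    (6,2)@(13, 5): e=[70,12,-14] → ·
    (1,3)@(3, 7): e=[2,12,54] → #
    (2,3)@(5, 7): e=[14,16,38] → #
    (5,3)@(11, 7): e=[50,28,-10] → ·
    (1,4)@(3, 9): e=[-6,32,42] → ·
    (2,4)@(5, 9): e=[6,36,26] → #
    (4,4)@(9, 9): e=[30,44,-6] → ·
    (2,5)@(5, 11): e=[-2,56,14] → ·
  covered (9 px):
    · · · · · · · · · · ·
    · · · · · · · · · · ·
    · · · # # # · · · · ·
    · # # # # · · · · · ·
    · · # # · · · · · · ·
    · · · · · · · · · · ·
    · · · · · · · · · · ·
T2:
  2·area = 1
  edge (13, 12)→(9, 13): d=(-4,1) right/bottom  bias=-1
  edge (9, 13)→(12, 12): d=(3,-1) top-left  bias=+0
  edge (12, 12)→(13, 12): d=(1,0) top-left  bias=+0
    (10,4)@(21, 9): e=[4,0,-3] → ·  [on edge]
    (7,5)@(15, 11): e=[2,0,-1] → ·  [on edge]
    (8,5)@(17, 11): e=[0,2,-1] → ·  [on edge]
    (4,6)@(9, 13): e=[0,0,1] → ·  [on edge]
  covered (0 px):
    · · · · · · · · · · ·
    · · · · · · · · · · ·
    · · · · · · · · · · ·
    · · · · · · · · · · ·
    · · · · · · · · · · ·
    · · · · · · · · · · ·
    · · · · · · · · · · ·
T3:
  2·area = 36
  edge (4, 11)→(20, 12): d=(16,1) right/bottom  bias=-1
  edge (20, 12)→(16, 14): d=(-4,2) right/bottom  bias=-1
  edge (16, 14)→(4, 11): d=(-12,-3) top-left  bias=+0
    (6,6)@(13, 13): e=[23,10,3] → #
    (7,6)@(15, 13): e=[21,6,9] → #
    (8,6)@(17, 13): e=[19,2,15] → #
    (9,6)@(19, 13): e=[17,-2,21] → ·
  covered (3 px):
    · · · · · · · · · · ·
    · · · · · · · · · · ·
    · · · · · · · · · · ·
    · · · · · · · · · · ·
    · · · · · · · · · · ·
    · · · · · · · · · · ·
    · · · · · · # # # · ·

Answer: [[3,2],[4,2],[5,2],[1,3],[2,3],[3,3],[4,3],[2,4],[3,4]]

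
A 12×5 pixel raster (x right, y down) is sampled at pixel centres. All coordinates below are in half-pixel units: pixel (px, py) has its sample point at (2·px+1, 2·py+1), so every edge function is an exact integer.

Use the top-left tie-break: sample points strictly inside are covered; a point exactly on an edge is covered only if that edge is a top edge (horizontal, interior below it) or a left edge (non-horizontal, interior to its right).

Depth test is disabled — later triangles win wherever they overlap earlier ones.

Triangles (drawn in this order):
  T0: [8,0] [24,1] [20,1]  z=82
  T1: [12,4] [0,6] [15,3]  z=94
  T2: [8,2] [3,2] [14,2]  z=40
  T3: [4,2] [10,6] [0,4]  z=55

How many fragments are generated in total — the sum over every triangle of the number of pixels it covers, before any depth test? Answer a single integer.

T0:
  2·area = 4
  edge (8, 0)→(24, 1): d=(16,1) right/bottom  bias=-1
  edge (24, 1)→(20, 1): d=(-4,0) right/bottom  bias=-1
  edge (20, 1)→(8, 0): d=(-12,-1) top-left  bias=+0
    (0,0)@(1, 1): e=[23,0,-19] → ·  [on edge]
    (1,0)@(3, 1): e=[21,0,-17] → ·  [on edge]
    (2,0)@(5, 1): e=[19,0,-15] → ·  [on edge]
    (3,0)@(7, 1): e=[17,0,-13] → ·  [on edge]
    (4,0)@(9, 1): e=[15,0,-11] → ·  [on edge]
    (5,0)@(11, 1): e=[13,0,-9] → ·  [on edge]
    (6,0)@(13, 1): e=[11,0,-7] → ·  [on edge]
    (7,0)@(15, 1): e=[9,0,-5] → ·  [on edge]
    (8,0)@(17, 1): e=[7,0,-3] → ·  [on edge]
    (9,0)@(19, 1): e=[5,0,-1] → ·  [on edge]
    (10,0)@(21, 1): e=[3,0,1] → ·  [on edge]
    (11,0)@(23, 1): e=[1,0,3] → ·  [on edge]
  covered (0 px):
    · · · · · · · · · · · ·
    · · · · · · · · · · · ·
    · · · · · · · · · · · ·
    · · · · · · · · · · · ·
    · · · · · · · · · · · ·
T1:
  2·area = 6
  edge (12, 4)→(0, 6): d=(-12,2) right/bottom  bias=-1
  edge (0, 6)→(15, 3): d=(15,-3) top-left  bias=+0
  edge (15, 3)→(12, 4): d=(-3,1) right/bottom  bias=-1
    (10,0)@(21, 1): e=[18,-12,0] → ·  [on edge]
    (7,1)@(15, 3): e=[6,0,0] → ·  [on edge]
    (2,2)@(5, 5): e=[2,0,4] → #  [on edge]
    (3,2)@(7, 5): e=[-2,6,2] → ·
    (4,2)@(9, 5): e=[-6,12,0] → ·  [on edge]
    (1,3)@(3, 7): e=[-18,24,0] → ·  [on edge]
    (2,3)@(5, 7): e=[-22,30,-2] → ·
  covered (1 px):
    · · · · · · · · · · · ·
    · · · · · · · · · · · ·
    · · # · · · · · · · · ·
    · · · · · · · · · · · ·
    · · · · · · · · · · · ·
T2:
  degenerate (2·area = 0) — covers nothing
T3:
  2·area = 28
  edge (4, 2)→(10, 6): d=(6,4) right/bottom  bias=-1
  edge (10, 6)→(0, 4): d=(-10,-2) top-left  bias=+0
  edge (0, 4)→(4, 2): d=(4,-2) top-left  bias=+0
    (1,1)@(3, 3): e=[10,16,2] → #
    (2,1)@(5, 3): e=[2,20,6] → #
    (3,1)@(7, 3): e=[-6,24,10] → ·
    (1,2)@(3, 5): e=[22,-4,10] → ·
    (2,2)@(5, 5): e=[14,0,14] → #  [on edge]
    (3,2)@(7, 5): e=[6,4,18] → #
    (4,2)@(9, 5): e=[-2,8,22] → ·
    (2,3)@(5, 7): e=[26,-20,22] → ·
    (3,3)@(7, 7): e=[18,-16,26] → ·
    (7,3)@(15, 7): e=[-14,0,42] → ·  [on edge]
  covered (4 px):
    · · · · · · · · · · · ·
    · # # · · · · · · · · ·
    · · # # · · · · · · · ·
    · · · · · · · · · · · ·
    · · · · · · · · · · · ·

Answer: 5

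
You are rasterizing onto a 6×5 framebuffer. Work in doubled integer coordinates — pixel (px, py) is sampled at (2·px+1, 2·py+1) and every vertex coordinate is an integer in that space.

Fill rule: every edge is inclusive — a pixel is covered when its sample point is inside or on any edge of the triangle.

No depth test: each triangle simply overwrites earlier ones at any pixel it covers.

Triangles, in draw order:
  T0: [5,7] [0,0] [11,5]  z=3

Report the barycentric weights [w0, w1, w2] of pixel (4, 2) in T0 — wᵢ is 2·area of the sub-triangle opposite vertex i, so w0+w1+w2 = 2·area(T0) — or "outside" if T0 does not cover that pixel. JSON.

T0:
  2·area = 52
  edge (5, 7)→(0, 0): d=(-5,-7) inclusive
  edge (0, 0)→(11, 5): d=(11,5) inclusive
  edge (11, 5)→(5, 7): d=(-6,2) inclusive
    (0,0)@(1, 1): e=[2,6,44] → #
    (1,0)@(3, 1): e=[16,-4,40] → ·
    (0,1)@(1, 3): e=[-8,28,32] → ·
    (1,1)@(3, 3): e=[6,18,28] → #
    (2,1)@(5, 3): e=[20,8,24] → #
    (3,1)@(7, 3): e=[34,-2,20] → ·
    (1,2)@(3, 5): e=[-4,40,16] → ·
    (2,2)@(5, 5): e=[10,30,12] → #
    (3,2)@(7, 5): e=[24,20,8] → #
    (4,2)@(9, 5): e=[38,10,4] → #
    (5,2)@(11, 5): e=[52,0,0] → #  [on edge]
    (2,3)@(5, 7): e=[0,52,0] → #  [on edge]
  covered (8 px):
    # · · · · ·
    · # # · · ·
    · · # # # #
    · · # · · ·
    · · · · · ·

Result: [10,4,38]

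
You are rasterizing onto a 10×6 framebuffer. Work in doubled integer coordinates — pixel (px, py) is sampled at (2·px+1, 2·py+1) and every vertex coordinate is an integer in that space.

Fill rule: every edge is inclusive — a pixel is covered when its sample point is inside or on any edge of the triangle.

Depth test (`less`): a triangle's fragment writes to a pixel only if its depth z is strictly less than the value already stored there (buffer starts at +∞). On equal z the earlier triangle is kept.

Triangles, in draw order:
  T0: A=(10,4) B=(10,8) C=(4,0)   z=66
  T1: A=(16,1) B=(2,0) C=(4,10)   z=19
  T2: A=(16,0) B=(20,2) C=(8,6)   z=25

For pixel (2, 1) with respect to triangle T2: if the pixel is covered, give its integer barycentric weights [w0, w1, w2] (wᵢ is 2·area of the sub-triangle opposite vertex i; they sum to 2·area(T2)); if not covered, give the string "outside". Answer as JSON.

T0:
  2·area = 24
  edge (10, 4)→(10, 8): d=(0,4) inclusive
  edge (10, 8)→(4, 0): d=(-6,-8) inclusive
  edge (4, 0)→(10, 4): d=(6,4) inclusive
    (2,0)@(5, 1): e=[20,2,2] → X
    (3,0)@(7, 1): e=[12,18,-6] → .
    (2,1)@(5, 3): e=[20,-10,14] → .
    (3,1)@(7, 3): e=[12,6,6] → X
    (4,1)@(9, 3): e=[4,22,-2] → .
    (3,2)@(7, 5): e=[12,-6,18] → .
    (4,2)@(9, 5): e=[4,10,10] → X
    (5,2)@(11, 5): e=[-4,26,2] → .
    (4,3)@(9, 7): e=[4,-2,22] → .
  covered (3 px):
    . . X . . . . . . .
    . . . X . . . . . .
    . . . . X . . . . .
    . . . . . . . . . .
    . . . . . . . . . .
    . . . . . . . . . .
T1:
  2·area = 138  (B↔C swapped to make it positive)
  edge (16, 1)→(4, 10): d=(-12,9) inclusive
  edge (4, 10)→(2, 0): d=(-2,-10) inclusive
  edge (2, 0)→(16, 1): d=(14,1) inclusive
    (1,0)@(3, 1): e=[117,8,13] → X
    (2,0)@(5, 1): e=[99,28,11] → X
    (3,0)@(7, 1): e=[81,48,9] → X
    (4,0)@(9, 1): e=[63,68,7] → X
    (5,0)@(11, 1): e=[45,88,5] → X
    (6,0)@(13, 1): e=[27,108,3] → X
    (7,0)@(15, 1): e=[9,128,1] → X
    (8,0)@(17, 1): e=[-9,148,-1] → .
    (1,1)@(3, 3): e=[93,4,41] → X
    (7,1)@(15, 3): e=[-15,124,29] → .
    (1,2)@(3, 5): e=[69,0,69] → X  [on edge]
    (5,2)@(11, 5): e=[-3,80,61] → .
  covered (20 px):
    . X X X X X X X . .
    . X X X X X X . . .
    . X X X X . . . . .
    . . X X . . . . . .
    . . X . . . . . . .
    . . . . . . . . . .
T2:
  2·area = 40
  edge (16, 0)→(20, 2): d=(4,2) inclusive
  edge (20, 2)→(8, 6): d=(-12,4) inclusive
  edge (8, 6)→(16, 0): d=(8,-6) inclusive
    (7,0)@(15, 1): e=[6,32,2] → X
    (8,0)@(17, 1): e=[2,24,14] → X
    (9,0)@(19, 1): e=[-2,16,26] → .
    (6,1)@(13, 3): e=[18,16,6] → X
    (8,1)@(17, 3): e=[10,0,30] → X  [on edge]
    (9,1)@(19, 3): e=[6,-8,42] → .
    (5,2)@(11, 5): e=[30,0,10] → X  [on edge]
    (6,2)@(13, 5): e=[26,-8,22] → .
    (7,2)@(15, 5): e=[22,-16,34] → .
    (8,2)@(17, 5): e=[18,-24,46] → .
    (2,3)@(5, 7): e=[50,0,-10] → .  [on edge]
    (5,3)@(11, 7): e=[38,-24,26] → .
  covered (6 px):
    . . . . . . . X X .
    . . . . . . X X X .
    . . . . . X . . . .
    . . . . . . . . . .
    . . . . . . . . . .
    . . . . . . . . . .

Answer: "outside"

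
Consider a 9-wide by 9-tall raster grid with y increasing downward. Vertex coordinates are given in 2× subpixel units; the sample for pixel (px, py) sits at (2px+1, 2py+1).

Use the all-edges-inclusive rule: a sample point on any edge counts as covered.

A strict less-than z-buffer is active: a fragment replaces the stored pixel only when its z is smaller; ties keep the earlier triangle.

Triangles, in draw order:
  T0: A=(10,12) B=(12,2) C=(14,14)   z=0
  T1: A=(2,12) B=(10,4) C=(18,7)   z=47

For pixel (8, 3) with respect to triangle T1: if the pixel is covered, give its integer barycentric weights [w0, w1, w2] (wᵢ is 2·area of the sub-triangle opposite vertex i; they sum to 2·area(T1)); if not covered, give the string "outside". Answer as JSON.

T0:
  2·area = 44
  edge (10, 12)→(12, 2): d=(2,-10) inclusive
  edge (12, 2)→(14, 14): d=(2,12) inclusive
  edge (14, 14)→(10, 12): d=(-4,-2) inclusive
    (5,3)@(11, 7): e=[0,22,22] → X  [on edge]
    (6,3)@(13, 7): e=[20,-2,26] → .
    (5,4)@(11, 9): e=[4,26,14] → X
    (6,4)@(13, 9): e=[24,2,18] → X
    (7,4)@(15, 9): e=[44,-22,22] → .
    (5,5)@(11, 11): e=[8,30,6] → X
    (7,5)@(15, 11): e=[48,-18,14] → .
    (5,6)@(11, 13): e=[12,34,-2] → .
    (6,6)@(13, 13): e=[32,10,2] → X
    (7,6)@(15, 13): e=[52,-14,6] → .
    (6,7)@(13, 15): e=[36,14,-6] → .
    (4,8)@(9, 17): e=[0,66,-22] → .  [on edge]
  covered (6 px):
    . . . . . . . . .
    . . . . . . . . .
    . . . . . . . . .
    . . . . . X . . .
    . . . . . X X . .
    . . . . . X X . .
    . . . . . . X . .
    . . . . . . . . .
    . . . . . . . . .
T1:
  2·area = 88
  edge (2, 12)→(10, 4): d=(8,-8) inclusive
  edge (10, 4)→(18, 7): d=(8,3) inclusive
  edge (18, 7)→(2, 12): d=(-16,5) inclusive
    (6,0)@(13, 1): e=[0,-33,121] → .  [on edge]
    (5,1)@(11, 3): e=[0,-11,99] → .  [on edge]
    (4,2)@(9, 5): e=[0,11,77] → X  [on edge]
    (5,2)@(11, 5): e=[16,5,67] → X
    (6,2)@(13, 5): e=[32,-1,57] → .
    (3,3)@(7, 7): e=[0,33,55] → X  [on edge]
    (6,3)@(13, 7): e=[48,15,25] → X
    (7,3)@(15, 7): e=[64,9,15] → X
    (8,3)@(17, 7): e=[80,3,5] → X
    (2,4)@(5, 9): e=[0,55,33] → X  [on edge]
    (6,4)@(13, 9): e=[64,31,-7] → .
    (7,4)@(15, 9): e=[80,25,-17] → .
    (1,5)@(3, 11): e=[0,77,11] → X  [on edge]
    (0,6)@(1, 13): e=[0,99,-11] → .  [on edge]
  covered (14 px):
    . . . . . . . . .
    . . . . . . . . .
    . . . . X X . . .
    . . . X X X X X X
    . . X X X X . . .
    . X X . . . . . .
    . . . . . . . . .
    . . . . . . . . .
    . . . . . . . . .

Answer: [3,5,80]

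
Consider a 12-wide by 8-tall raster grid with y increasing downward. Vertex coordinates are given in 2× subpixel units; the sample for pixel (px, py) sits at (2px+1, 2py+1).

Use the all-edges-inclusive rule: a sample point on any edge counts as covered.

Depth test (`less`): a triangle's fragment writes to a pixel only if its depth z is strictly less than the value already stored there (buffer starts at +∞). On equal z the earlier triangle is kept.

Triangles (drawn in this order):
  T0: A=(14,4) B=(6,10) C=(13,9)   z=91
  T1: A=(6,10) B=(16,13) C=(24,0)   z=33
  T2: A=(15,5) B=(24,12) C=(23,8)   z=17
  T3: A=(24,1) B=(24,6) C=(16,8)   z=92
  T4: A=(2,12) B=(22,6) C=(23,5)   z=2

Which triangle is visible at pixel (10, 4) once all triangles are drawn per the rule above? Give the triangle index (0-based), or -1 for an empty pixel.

T0:
  2·area = 34  (B↔C swapped to make it positive)
  edge (14, 4)→(13, 9): d=(-1,5) inclusive
  edge (13, 9)→(6, 10): d=(-7,1) inclusive
  edge (6, 10)→(14, 4): d=(8,-6) inclusive
    (6,2)@(13, 5): e=[4,28,2] → X
    (7,2)@(15, 5): e=[-6,26,14] → .
    (5,3)@(11, 7): e=[12,16,6] → X
    (7,3)@(15, 7): e=[-8,12,30] → .
    (4,4)@(9, 9): e=[20,4,10] → X
    (6,4)@(13, 9): e=[0,0,34] → X  [on edge]
    (7,4)@(15, 9): e=[-10,-2,46] → .
    (4,5)@(9, 11): e=[18,-10,26] → .
    (5,5)@(11, 11): e=[8,-12,38] → .
    (6,5)@(13, 11): e=[-2,-14,50] → .
  covered (6 px):
    . . . . . . . . . . . .
    . . . . . . . . . . . .
    . . . . . . X . . . . .
    . . . . . X X . . . . .
    . . . . X X X . . . . .
    . . . . . . . . . . . .
    . . . . . . . . . . . .
    . . . . . . . . . . . .
T1:
  2·area = 154  (B↔C swapped to make it positive)
  edge (6, 10)→(24, 0): d=(18,-10) inclusive
  edge (24, 0)→(16, 13): d=(-8,13) inclusive
  edge (16, 13)→(6, 10): d=(-10,-3) inclusive
    (11,0)@(23, 1): e=[8,5,141] → X
    (9,1)@(19, 3): e=[4,41,109] → X
    (10,1)@(21, 3): e=[24,15,115] → X
    (11,1)@(23, 3): e=[44,-11,121] → .
    (7,2)@(15, 5): e=[0,77,77] → X  [on edge]
    (8,2)@(17, 5): e=[20,51,83] → X
    (10,2)@(21, 5): e=[60,-1,95] → .
    (6,3)@(13, 7): e=[16,87,51] → X
    (10,3)@(21, 7): e=[96,-17,75] → .
    (4,4)@(9, 9): e=[12,123,19] → X
    (5,4)@(11, 9): e=[32,97,25] → X
    (9,4)@(19, 9): e=[112,-7,49] → .
  covered (19 px):
    . . . . . . . . . . . X
    . . . . . . . . . X X .
    . . . . . . . X X X . .
    . . . . . . X X X X . .
    . . . . X X X X X . . .
    . . . . . X X X X . . .
    . . . . . . . . . . . .
    . . . . . . . . . . . .
T2:
  2·area = 29  (B↔C swapped to make it positive)
  edge (15, 5)→(23, 8): d=(8,3) inclusive
  edge (23, 8)→(24, 12): d=(1,4) inclusive
  edge (24, 12)→(15, 5): d=(-9,-7) inclusive
    (7,2)@(15, 5): e=[0,29,0] → X  [on edge]
    (8,2)@(17, 5): e=[-6,21,14] → .
    (7,3)@(15, 7): e=[16,31,-18] → .
    (9,3)@(19, 7): e=[4,15,10] → X
    (10,3)@(21, 7): e=[-2,7,24] → .
    (9,4)@(19, 9): e=[20,17,-8] → .
    (10,4)@(21, 9): e=[14,9,6] → X
    (11,4)@(23, 9): e=[8,1,20] → X
    (10,5)@(21, 11): e=[30,11,-12] → .
    (11,5)@(23, 11): e=[24,3,2] → X
    (11,6)@(23, 13): e=[40,5,-16] → .
  covered (5 px):
    . . . . . . . . . . . .
    . . . . . . . . . . . .
    . . . . . . . X . . . .
    . . . . . . . . . X . .
    . . . . . . . . . . X X
    . . . . . . . . . . . X
    . . . . . . . . . . . .
    . . . . . . . . . . . .
T3:
  2·area = 40
  edge (24, 1)→(24, 6): d=(0,5) inclusive
  edge (24, 6)→(16, 8): d=(-8,2) inclusive
  edge (16, 8)→(24, 1): d=(8,-7) inclusive
    (11,1)@(23, 3): e=[5,26,9] → X
    (10,2)@(21, 5): e=[15,14,11] → X
    (9,3)@(19, 7): e=[25,2,13] → X
    (10,3)@(21, 7): e=[15,-2,27] → .
    (11,3)@(23, 7): e=[5,-6,41] → .
    (9,4)@(19, 9): e=[25,-14,29] → .
  covered (4 px):
    . . . . . . . . . . . .
    . . . . . . . . . . . X
    . . . . . . . . . . X X
    . . . . . . . . . X . .
    . . . . . . . . . . . .
    . . . . . . . . . . . .
    . . . . . . . . . . . .
    . . . . . . . . . . . .
T4:
  2·area = 14  (B↔C swapped to make it positive)
  edge (2, 12)→(23, 5): d=(21,-7) inclusive
  edge (23, 5)→(22, 6): d=(-1,1) inclusive
  edge (22, 6)→(2, 12): d=(-20,6) inclusive
    (11,2)@(23, 5): e=[0,0,14] → X  [on edge]
    (8,3)@(17, 7): e=[0,4,10] → X  [on edge]
    (9,3)@(19, 7): e=[14,2,-2] → .
    (10,3)@(21, 7): e=[28,0,-14] → .  [on edge]
    (11,3)@(23, 7): e=[42,-2,-26] → .
    (5,4)@(11, 9): e=[0,8,6] → X  [on edge]
    (6,4)@(13, 9): e=[14,6,-6] → .
    (8,4)@(17, 9): e=[42,2,-30] → .
    (9,4)@(19, 9): e=[56,0,-42] → .  [on edge]
    (2,5)@(5, 11): e=[0,12,2] → X  [on edge]
    (3,5)@(7, 11): e=[14,10,-10] → .
    (5,5)@(11, 11): e=[42,6,-34] → .
    (8,5)@(17, 11): e=[84,0,-70] → .  [on edge]
    (7,6)@(15, 13): e=[112,0,-98] → .  [on edge]
    (6,7)@(13, 15): e=[140,0,-126] → .  [on edge]
  covered (4 px):
    . . . . . . . . . . . .
    . . . . . . . . . . . .
    . . . . . . . . . . . X
    . . . . . . . . X . . .
    . . . . . X . . . . . .
    . . X . . . . . . . . .
    . . . . . . . . . . . .
    . . . . . . . . . . . .

Z-buffer (winner per pixel, '.' = empty):
  . . . . . . . . . . . 1
  . . . . . . . . . 1 1 3
  . . . . . . 0 2 1 1 3 4
  . . . . . 0 1 1 4 2 . .
  . . . . 1 4 1 1 1 . 2 2
  . . 4 . . 1 1 1 1 . . 2
  . . . . . . . . . . . .
  . . . . . . . . . . . .

Final: 2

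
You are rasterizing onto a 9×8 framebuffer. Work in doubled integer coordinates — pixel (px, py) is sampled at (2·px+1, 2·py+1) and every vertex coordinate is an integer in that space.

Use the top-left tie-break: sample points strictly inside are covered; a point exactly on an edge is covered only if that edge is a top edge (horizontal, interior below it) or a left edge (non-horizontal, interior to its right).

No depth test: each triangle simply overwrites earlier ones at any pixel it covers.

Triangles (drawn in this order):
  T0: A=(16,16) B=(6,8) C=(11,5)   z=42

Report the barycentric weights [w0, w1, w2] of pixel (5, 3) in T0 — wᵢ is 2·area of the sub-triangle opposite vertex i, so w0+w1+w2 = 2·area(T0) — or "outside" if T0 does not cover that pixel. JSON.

T0:
  2·area = 70
  edge (16, 16)→(6, 8): d=(-10,-8) top-left  bias=+0
  edge (6, 8)→(11, 5): d=(5,-3) top-left  bias=+0
  edge (11, 5)→(16, 16): d=(5,11) right/bottom  bias=-1
    (5,2)@(11, 5): e=[70,0,0] → ·  [on edge]
    (4,3)@(9, 7): e=[34,4,32] → #
    (5,3)@(11, 7): e=[50,10,10] → #
    (6,3)@(13, 7): e=[66,16,-12] → ·
    (4,4)@(9, 9): e=[14,14,42] → #
    (6,4)@(13, 9): e=[46,26,-2] → ·
    (0,5)@(1, 11): e=[-70,0,140] → ·  [on edge]
    (4,5)@(9, 11): e=[-6,24,52] → ·
    (5,5)@(11, 11): e=[10,30,30] → #
    (6,5)@(13, 11): e=[26,36,8] → #
    (7,5)@(15, 11): e=[42,42,-14] → ·
    (5,6)@(11, 13): e=[-10,40,40] → ·
  covered (8 px):
    · · · · · · · · ·
    · · · · · · · · ·
    · · · · · · · · ·
    · · · · # # · · ·
    · · · · # # · · ·
    · · · · · # # · ·
    · · · · · · # · ·
    · · · · · · · # ·

Answer: [10,10,50]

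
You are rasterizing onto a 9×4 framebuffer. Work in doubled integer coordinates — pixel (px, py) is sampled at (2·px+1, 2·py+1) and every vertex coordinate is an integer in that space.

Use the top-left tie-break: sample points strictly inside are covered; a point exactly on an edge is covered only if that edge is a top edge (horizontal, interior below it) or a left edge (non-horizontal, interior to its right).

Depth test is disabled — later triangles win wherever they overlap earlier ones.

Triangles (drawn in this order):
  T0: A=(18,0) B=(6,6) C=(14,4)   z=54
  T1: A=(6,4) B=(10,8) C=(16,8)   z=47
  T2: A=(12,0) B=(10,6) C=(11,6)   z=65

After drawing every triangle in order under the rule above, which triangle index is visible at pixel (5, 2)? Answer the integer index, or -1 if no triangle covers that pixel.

T0:
  2·area = 24  (B↔C swapped to make it positive)
  edge (18, 0)→(14, 4): d=(-4,4) right/bottom  bias=-1
  edge (14, 4)→(6, 6): d=(-8,2) right/bottom  bias=-1
  edge (6, 6)→(18, 0): d=(12,-6) top-left  bias=+0
    (8,0)@(17, 1): e=[0,18,6] → ·  [on edge]
    (6,1)@(13, 3): e=[8,10,6] → #
    (7,1)@(15, 3): e=[0,6,18] → ·  [on edge]
    (4,2)@(9, 5): e=[16,2,6] → #
    (5,2)@(11, 5): e=[8,-2,18] → ·
    (6,2)@(13, 5): e=[0,-6,30] → ·  [on edge]
    (4,3)@(9, 7): e=[8,-14,30] → ·
    (5,3)@(11, 7): e=[0,-18,42] → ·  [on edge]
  covered (2 px):
    · · · · · · · · ·
    · · · · · · # · ·
    · · · · # · · · ·
    · · · · · · · · ·
T1:
  2·area = 24  (B↔C swapped to make it positive)
  edge (6, 4)→(16, 8): d=(10,4) right/bottom  bias=-1
  edge (16, 8)→(10, 8): d=(-6,0) right/bottom  bias=-1
  edge (10, 8)→(6, 4): d=(-4,-4) top-left  bias=+0
    (1,0)@(3, 1): e=[-18,42,0] → ·  [on edge]
    (2,1)@(5, 3): e=[-6,30,0] → ·  [on edge]
    (3,2)@(7, 5): e=[6,18,0] → #  [on edge]
    (4,2)@(9, 5): e=[-2,18,8] → ·
    (3,3)@(7, 7): e=[26,6,-8] → ·
    (4,3)@(9, 7): e=[18,6,0] → #  [on edge]
    (5,3)@(11, 7): e=[10,6,8] → #
    (6,3)@(13, 7): e=[2,6,16] → #
    (7,3)@(15, 7): e=[-6,6,24] → ·
  covered (4 px):
    · · · · · · · · ·
    · · · · · · · · ·
    · · · # · · · · ·
    · · · · # # # · ·
T2:
  2·area = 6  (B↔C swapped to make it positive)
  edge (12, 0)→(11, 6): d=(-1,6) right/bottom  bias=-1
  edge (11, 6)→(10, 6): d=(-1,0) right/bottom  bias=-1
  edge (10, 6)→(12, 0): d=(2,-6) top-left  bias=+0
    (5,1)@(11, 3): e=[3,3,0] → #  [on edge]
    (6,1)@(13, 3): e=[-9,3,12] → ·
    (5,2)@(11, 5): e=[1,1,4] → #
    (6,2)@(13, 5): e=[-11,1,16] → ·
    (5,3)@(11, 7): e=[-1,-1,8] → ·
  covered (2 px):
    · · · · · · · · ·
    · · · · · # · · ·
    · · · · · # · · ·
    · · · · · · · · ·

Z-buffer (winner per pixel, '.' = empty):
  . . . . . . . . .
  . . . . . 2 0 . .
  . . . 1 0 2 . . .
  . . . . 1 1 1 . .

Final: 2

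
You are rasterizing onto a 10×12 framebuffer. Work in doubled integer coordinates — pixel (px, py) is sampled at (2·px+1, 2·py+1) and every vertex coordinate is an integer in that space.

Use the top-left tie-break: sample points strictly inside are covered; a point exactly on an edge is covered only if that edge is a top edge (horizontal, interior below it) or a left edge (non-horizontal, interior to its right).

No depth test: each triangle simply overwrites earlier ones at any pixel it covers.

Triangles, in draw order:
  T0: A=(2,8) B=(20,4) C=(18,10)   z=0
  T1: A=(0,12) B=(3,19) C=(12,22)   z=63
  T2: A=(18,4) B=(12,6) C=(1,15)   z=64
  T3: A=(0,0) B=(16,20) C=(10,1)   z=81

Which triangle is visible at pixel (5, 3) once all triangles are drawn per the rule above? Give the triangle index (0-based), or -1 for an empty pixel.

T0:
  2·area = 100
  edge (2, 8)→(20, 4): d=(18,-4) top-left  bias=+0
  edge (20, 4)→(18, 10): d=(-2,6) right/bottom  bias=-1
  edge (18, 10)→(2, 8): d=(-16,-2) top-left  bias=+0
    (8,2)@(17, 5): e=[6,16,78] → X
    (9,2)@(19, 5): e=[14,4,82] → X
    (3,3)@(7, 7): e=[2,72,26] → X
    (4,3)@(9, 7): e=[10,60,30] → X
    (5,3)@(11, 7): e=[18,48,34] → X
    (6,3)@(13, 7): e=[26,36,38] → X
    (7,3)@(15, 7): e=[34,24,42] → X
    (9,3)@(19, 7): e=[50,0,50] → .  [on edge]
    (3,4)@(7, 9): e=[38,68,-6] → .
    (4,4)@(9, 9): e=[46,56,-2] → .
    (5,4)@(11, 9): e=[54,44,2] → X
    (9,4)@(19, 9): e=[86,-4,18] → .
    (8,6)@(17, 13): e=[150,0,-50] → .  [on edge]
    (7,9)@(15, 19): e=[250,0,-150] → .  [on edge]
  covered (12 px):
    . . . . . . . . . .
    . . . . . . . . . .
    . . . . . . . . X X
    . . . X X X X X X .
    . . . . . X X X X .
    . . . . . . . . . .
    . . . . . . . . . .
    . . . . . . . . . .
    . . . . . . . . . .
    . . . . . . . . . .
    . . . . . . . . . .
    . . . . . . . . . .
T1:
  2·area = 54  (B↔C swapped to make it positive)
  edge (0, 12)→(12, 22): d=(12,10) right/bottom  bias=-1
  edge (12, 22)→(3, 19): d=(-9,-3) top-left  bias=+0
  edge (3, 19)→(0, 12): d=(-3,-7) top-left  bias=+0
    (0,6)@(1, 13): e=[2,48,4] → X
    (1,6)@(3, 13): e=[-18,54,18] → .
    (0,7)@(1, 15): e=[26,30,-2] → .
    (1,7)@(3, 15): e=[6,36,12] → X
    (2,7)@(5, 15): e=[-14,42,26] → .
    (1,8)@(3, 17): e=[30,18,6] → X
    (2,8)@(5, 17): e=[10,24,20] → X
    (3,8)@(7, 17): e=[-10,30,34] → .
    (1,9)@(3, 19): e=[54,0,0] → X  [on edge]
    (3,9)@(7, 19): e=[14,12,28] → X
    (4,9)@(9, 19): e=[-6,18,42] → .
    (1,10)@(3, 21): e=[78,-18,-6] → .
    (4,10)@(9, 21): e=[18,0,36] → X  [on edge]
    (7,11)@(15, 23): e=[-18,0,72] → .  [on edge]
  covered (8 px):
    . . . . . . . . . .
    . . . . . . . . . .
    . . . . . . . . . .
    . . . . . . . . . .
    . . . . . . . . . .
    . . . . . . . . . .
    X . . . . . . . . .
    . X . . . . . . . .
    . X X . . . . . . .
    . X X X . . . . . .
    . . . . X . . . . .
    . . . . . . . . . .
T2:
  2·area = 32  (B↔C swapped to make it positive)
  edge (18, 4)→(1, 15): d=(-17,11) right/bottom  bias=-1
  edge (1, 15)→(12, 6): d=(11,-9) top-left  bias=+0
  edge (12, 6)→(18, 4): d=(6,-2) top-left  bias=+0
    (7,2)@(15, 5): e=[16,16,0] → X  [on edge]
    (8,2)@(17, 5): e=[-6,34,4] → .
    (4,3)@(9, 7): e=[48,-16,0] → .  [on edge]
    (5,3)@(11, 7): e=[26,2,4] → X
    (6,3)@(13, 7): e=[4,20,8] → X
    (7,3)@(15, 7): e=[-18,38,12] → .
    (1,4)@(3, 9): e=[80,-48,0] → .  [on edge]
    (4,4)@(9, 9): e=[14,6,12] → X
    (5,4)@(11, 9): e=[-8,24,16] → .
    (6,4)@(13, 9): e=[-30,42,20] → .
    (3,5)@(7, 11): e=[2,10,20] → X
    (4,5)@(9, 11): e=[-20,28,24] → .
    (0,7)@(1, 15): e=[0,0,32] → .  [on edge]
  covered (5 px):
    . . . . . . . . . .
    . . . . . . . . . .
    . . . . . . . X . .
    . . . . . X X . . .
    . . . . X . . . . .
    . . . X . . . . . .
    . . . . . . . . . .
    . . . . . . . . . .
    . . . . . . . . . .
    . . . . . . . . . .
    . . . . . . . . . .
    . . . . . . . . . .
T3:
  2·area = 184  (B↔C swapped to make it positive)
  edge (0, 0)→(10, 1): d=(10,1) right/bottom  bias=-1
  edge (10, 1)→(16, 20): d=(6,19) right/bottom  bias=-1
  edge (16, 20)→(0, 0): d=(-16,-20) top-left  bias=+0
    (0,0)@(1, 1): e=[9,171,4] → X
    (1,0)@(3, 1): e=[7,133,44] → X
    (2,0)@(5, 1): e=[5,95,84] → X
    (3,0)@(7, 1): e=[3,57,124] → X
    (4,0)@(9, 1): e=[1,19,164] → X
    (5,0)@(11, 1): e=[-1,-19,204] → .
    (0,1)@(1, 3): e=[29,183,-28] → .
    (1,1)@(3, 3): e=[27,145,12] → X
    (5,1)@(11, 3): e=[19,-7,172] → .
    (1,2)@(3, 5): e=[47,157,-20] → .
    (2,2)@(5, 5): e=[45,119,20] → X
    (5,2)@(11, 5): e=[39,5,140] → X
  covered (25 px):
    X X X X X . . . . .
    . X X X X . . . . .
    . . X X X X . . . .
    . . . X X X . . . .
    . . . . X X . . . .
    . . . . X X X . . .
    . . . . . X X . . .
    . . . . . . X . . .
    . . . . . . . X . .
    . . . . . . . . . .
    . . . . . . . . . .
    . . . . . . . . . .

Z-buffer (winner per pixel, '.' = empty):
  3 3 3 3 3 . . . . .
  . 3 3 3 3 . . . . .
  . . 3 3 3 3 . 2 0 0
  . . . 3 3 3 2 0 0 .
  . . . . 3 3 0 0 0 .
  . . . 2 3 3 3 . . .
  1 . . . . 3 3 . . .
  . 1 . . . . 3 . . .
  . 1 1 . . . . 3 . .
  . 1 1 1 . . . . . .
  . . . . 1 . . . . .
  . . . . . . . . . .

Final: 3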